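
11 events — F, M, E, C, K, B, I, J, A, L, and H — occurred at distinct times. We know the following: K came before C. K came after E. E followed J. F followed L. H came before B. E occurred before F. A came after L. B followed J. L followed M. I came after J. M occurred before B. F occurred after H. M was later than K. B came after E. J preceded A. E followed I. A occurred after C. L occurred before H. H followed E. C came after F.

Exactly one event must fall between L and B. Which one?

H

Tracing the constraints gives L → H → B, so H sits after L and before B.
No other event is forced both after L and before B.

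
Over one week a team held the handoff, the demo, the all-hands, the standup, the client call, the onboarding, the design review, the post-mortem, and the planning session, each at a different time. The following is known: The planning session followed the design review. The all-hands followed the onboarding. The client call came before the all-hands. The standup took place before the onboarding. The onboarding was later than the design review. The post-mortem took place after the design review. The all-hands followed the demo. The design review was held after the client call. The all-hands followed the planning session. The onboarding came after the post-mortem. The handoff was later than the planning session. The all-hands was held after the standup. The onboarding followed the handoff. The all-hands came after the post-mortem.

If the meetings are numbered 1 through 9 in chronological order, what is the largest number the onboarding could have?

8

The onboarding must come before the all-hands — 1 meeting forced after it.
Everything else can be placed before the onboarding in some valid order, so the onboarding can sit as late as position 9 − 1 = 8.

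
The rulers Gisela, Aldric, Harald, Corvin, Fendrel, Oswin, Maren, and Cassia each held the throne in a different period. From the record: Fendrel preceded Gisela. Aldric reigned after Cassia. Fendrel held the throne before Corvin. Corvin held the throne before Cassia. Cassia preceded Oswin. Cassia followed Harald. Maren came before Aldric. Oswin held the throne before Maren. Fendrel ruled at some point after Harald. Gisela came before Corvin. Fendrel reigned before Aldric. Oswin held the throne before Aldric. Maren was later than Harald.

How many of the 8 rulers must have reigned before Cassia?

4

Directly stated before Cassia: Corvin and Harald.
Fendrel reaches Cassia via Fendrel → Corvin → Cassia.
Gisela reaches Cassia via Gisela → Corvin → Cassia.
No chain forces Maren (or any of the others) ahead of Cassia.
That's Corvin, Fendrel, Gisela, and Harald — 4 in all.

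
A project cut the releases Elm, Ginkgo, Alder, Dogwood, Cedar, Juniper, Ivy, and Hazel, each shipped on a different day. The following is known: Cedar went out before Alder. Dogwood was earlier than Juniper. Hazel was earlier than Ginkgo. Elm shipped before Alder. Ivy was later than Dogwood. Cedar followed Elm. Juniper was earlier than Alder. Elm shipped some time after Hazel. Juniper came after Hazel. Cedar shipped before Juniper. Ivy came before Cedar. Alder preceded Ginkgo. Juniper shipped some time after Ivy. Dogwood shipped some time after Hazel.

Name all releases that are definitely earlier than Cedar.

Directly stated before Cedar: Elm and Ivy.
Dogwood reaches Cedar via Dogwood → Ivy → Cedar.
Hazel reaches Cedar via Hazel → Elm → Cedar.

Dogwood, Elm, Hazel, Ivy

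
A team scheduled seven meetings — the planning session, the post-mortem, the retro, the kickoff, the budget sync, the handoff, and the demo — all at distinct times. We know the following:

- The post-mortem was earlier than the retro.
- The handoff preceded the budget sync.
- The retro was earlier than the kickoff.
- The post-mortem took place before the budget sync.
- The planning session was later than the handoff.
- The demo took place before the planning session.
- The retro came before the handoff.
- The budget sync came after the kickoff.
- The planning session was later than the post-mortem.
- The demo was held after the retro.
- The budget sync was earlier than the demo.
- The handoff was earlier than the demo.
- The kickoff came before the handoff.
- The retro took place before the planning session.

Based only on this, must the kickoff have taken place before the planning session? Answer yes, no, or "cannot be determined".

yes

Chain the constraints: the kickoff → the handoff → the planning session. Each link is directly stated, so the kickoff comes before the planning session.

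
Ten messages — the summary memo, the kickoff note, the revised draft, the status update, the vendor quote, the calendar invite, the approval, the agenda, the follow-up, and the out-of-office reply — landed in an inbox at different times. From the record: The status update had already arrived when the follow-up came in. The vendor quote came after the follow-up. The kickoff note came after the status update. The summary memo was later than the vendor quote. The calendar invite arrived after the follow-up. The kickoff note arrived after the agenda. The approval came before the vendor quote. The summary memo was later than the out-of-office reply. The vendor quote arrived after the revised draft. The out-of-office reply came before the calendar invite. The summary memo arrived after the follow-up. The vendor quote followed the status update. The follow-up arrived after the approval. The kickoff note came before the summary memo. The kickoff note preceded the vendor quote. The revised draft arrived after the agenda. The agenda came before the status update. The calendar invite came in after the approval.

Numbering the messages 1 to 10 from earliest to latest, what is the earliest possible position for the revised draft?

The agenda must come before the revised draft — 1 forced predecessor.
Nothing else is forced ahead of the revised draft, so its earliest slot is position 1 + 1 = 2.

2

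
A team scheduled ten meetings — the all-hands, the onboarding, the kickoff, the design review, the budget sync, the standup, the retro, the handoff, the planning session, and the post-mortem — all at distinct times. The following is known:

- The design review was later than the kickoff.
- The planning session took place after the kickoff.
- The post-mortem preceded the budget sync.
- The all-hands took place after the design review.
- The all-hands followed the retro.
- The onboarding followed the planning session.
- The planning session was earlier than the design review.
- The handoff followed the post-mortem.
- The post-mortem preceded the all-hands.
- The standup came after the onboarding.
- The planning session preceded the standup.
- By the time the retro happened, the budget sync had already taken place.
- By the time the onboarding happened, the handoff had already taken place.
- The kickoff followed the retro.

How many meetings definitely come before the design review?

5

Directly stated before the design review: the kickoff and the planning session.
The budget sync reaches the design review via the budget sync → the retro → the kickoff → the design review.
The post-mortem reaches the design review via the post-mortem → the budget sync → the retro → the kickoff → the design review.
The retro reaches the design review via the retro → the kickoff → the design review.
No chain forces the onboarding (or any of the others) ahead of the design review.
That's the budget sync, the kickoff, the planning session, the post-mortem, and the retro — 5 in all.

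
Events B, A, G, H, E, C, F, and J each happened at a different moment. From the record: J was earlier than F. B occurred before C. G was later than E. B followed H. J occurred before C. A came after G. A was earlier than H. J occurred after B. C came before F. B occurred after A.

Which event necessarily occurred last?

F

Every other event has a chain of constraints placing it before F, so F is last.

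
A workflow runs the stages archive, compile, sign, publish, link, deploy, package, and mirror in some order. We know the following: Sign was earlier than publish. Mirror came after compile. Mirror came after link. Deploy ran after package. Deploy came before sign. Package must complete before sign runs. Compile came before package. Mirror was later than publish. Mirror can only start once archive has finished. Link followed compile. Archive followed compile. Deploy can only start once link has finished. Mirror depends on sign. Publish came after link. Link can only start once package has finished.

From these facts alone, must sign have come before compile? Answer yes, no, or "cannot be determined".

Tracing the constraints gives compile → package → sign, so compile must come before sign.
That means sign cannot be before compile.

no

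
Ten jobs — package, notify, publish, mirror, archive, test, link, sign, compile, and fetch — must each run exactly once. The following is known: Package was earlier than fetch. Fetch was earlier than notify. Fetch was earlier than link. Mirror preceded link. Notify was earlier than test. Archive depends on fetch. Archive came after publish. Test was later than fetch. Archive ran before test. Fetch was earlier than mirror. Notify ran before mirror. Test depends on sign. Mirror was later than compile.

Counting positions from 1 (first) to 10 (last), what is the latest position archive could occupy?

9

Archive must come before test — 1 stage forced after it.
Everything else can be placed before archive in some valid order, so archive can sit as late as position 10 − 1 = 9.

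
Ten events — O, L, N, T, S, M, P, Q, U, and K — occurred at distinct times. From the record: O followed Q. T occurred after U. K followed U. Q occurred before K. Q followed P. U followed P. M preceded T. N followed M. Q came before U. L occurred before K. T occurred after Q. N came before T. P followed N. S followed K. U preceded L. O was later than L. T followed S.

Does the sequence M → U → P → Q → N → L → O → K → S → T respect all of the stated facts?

The constraints require Q before U, but in the proposed sequence U appears ahead of Q. That one violation is enough.

no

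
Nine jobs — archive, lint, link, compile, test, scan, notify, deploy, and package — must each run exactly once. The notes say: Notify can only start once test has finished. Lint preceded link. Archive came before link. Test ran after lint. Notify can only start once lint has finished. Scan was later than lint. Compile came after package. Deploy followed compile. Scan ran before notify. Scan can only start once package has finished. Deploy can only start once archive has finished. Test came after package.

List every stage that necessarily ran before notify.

lint, package, scan, test

Directly stated before notify: lint, scan, and test.
Package reaches notify via package → scan → notify.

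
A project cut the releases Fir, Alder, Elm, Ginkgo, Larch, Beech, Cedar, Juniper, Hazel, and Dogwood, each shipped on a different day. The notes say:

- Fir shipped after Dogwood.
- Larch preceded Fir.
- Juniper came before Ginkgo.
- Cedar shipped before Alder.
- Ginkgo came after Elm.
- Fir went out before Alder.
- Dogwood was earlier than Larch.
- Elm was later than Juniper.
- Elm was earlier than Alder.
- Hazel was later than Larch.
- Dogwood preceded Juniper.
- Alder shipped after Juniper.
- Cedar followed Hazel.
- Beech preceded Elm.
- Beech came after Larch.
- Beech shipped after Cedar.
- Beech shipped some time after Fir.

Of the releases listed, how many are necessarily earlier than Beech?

5

Directly stated before Beech: Cedar, Fir, and Larch.
Dogwood reaches Beech via Dogwood → Larch → Beech.
Hazel reaches Beech via Hazel → Cedar → Beech.
No chain forces Alder (or any of the others) ahead of Beech.
That's Cedar, Dogwood, Fir, Hazel, and Larch — 5 in all.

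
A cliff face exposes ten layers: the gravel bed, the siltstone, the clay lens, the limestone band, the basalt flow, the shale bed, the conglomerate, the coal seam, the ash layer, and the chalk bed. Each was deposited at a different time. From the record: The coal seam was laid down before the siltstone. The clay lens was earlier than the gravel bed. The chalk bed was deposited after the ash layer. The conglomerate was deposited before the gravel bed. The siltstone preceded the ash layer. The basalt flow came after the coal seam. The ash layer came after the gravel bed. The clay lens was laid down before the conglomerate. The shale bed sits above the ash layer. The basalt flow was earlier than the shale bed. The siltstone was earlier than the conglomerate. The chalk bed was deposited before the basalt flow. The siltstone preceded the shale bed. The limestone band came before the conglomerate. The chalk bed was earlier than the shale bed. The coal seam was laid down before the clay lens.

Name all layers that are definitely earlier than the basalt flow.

the ash layer, the chalk bed, the clay lens, the coal seam, the conglomerate, the gravel bed, the limestone band, the siltstone

Directly stated before the basalt flow: the chalk bed and the coal seam.
The ash layer reaches the basalt flow via the ash layer → the chalk bed → the basalt flow.
The clay lens reaches the basalt flow via the clay lens → the gravel bed → the ash layer → the chalk bed → the basalt flow.
The conglomerate reaches the basalt flow via the conglomerate → the gravel bed → the ash layer → the chalk bed → the basalt flow.
Likewise the gravel bed, the limestone band, and the siltstone each reach the basalt flow by chaining the stated constraints.
No chain forces the shale bed ahead of the basalt flow.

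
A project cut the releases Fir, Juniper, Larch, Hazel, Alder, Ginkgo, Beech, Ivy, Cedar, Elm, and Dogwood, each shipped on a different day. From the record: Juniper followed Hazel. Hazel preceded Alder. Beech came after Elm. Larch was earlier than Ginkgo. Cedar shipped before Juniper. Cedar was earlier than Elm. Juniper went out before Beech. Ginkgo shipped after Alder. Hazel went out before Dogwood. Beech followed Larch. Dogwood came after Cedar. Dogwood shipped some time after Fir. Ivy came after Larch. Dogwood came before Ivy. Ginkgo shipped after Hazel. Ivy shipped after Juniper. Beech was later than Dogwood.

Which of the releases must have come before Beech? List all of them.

Cedar, Dogwood, Elm, Fir, Hazel, Juniper, Larch

Directly stated before Beech: Dogwood, Elm, Juniper, and Larch.
Cedar reaches Beech via Cedar → Elm → Beech.
Fir reaches Beech via Fir → Dogwood → Beech.
Hazel reaches Beech via Hazel → Juniper → Beech.
No chain forces Ginkgo (or any of the others) ahead of Beech.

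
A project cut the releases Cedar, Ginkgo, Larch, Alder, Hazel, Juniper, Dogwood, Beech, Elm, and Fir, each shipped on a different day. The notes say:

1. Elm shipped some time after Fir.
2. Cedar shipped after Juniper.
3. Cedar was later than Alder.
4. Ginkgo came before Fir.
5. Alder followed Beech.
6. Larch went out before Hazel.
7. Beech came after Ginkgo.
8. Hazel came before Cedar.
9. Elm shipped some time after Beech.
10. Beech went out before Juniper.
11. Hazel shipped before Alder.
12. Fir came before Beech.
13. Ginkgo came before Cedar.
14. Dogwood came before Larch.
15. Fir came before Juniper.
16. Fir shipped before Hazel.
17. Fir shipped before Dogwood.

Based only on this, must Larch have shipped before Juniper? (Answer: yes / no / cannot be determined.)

cannot be determined

No chain of stated constraints runs from Larch to Juniper, and none runs from Juniper to Larch either.
So the relative order of Larch and Juniper is not fixed by the given facts.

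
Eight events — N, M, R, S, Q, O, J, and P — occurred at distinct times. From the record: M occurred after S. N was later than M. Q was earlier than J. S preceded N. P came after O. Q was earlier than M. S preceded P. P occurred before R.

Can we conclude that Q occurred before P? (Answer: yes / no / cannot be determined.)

cannot be determined

No chain of stated constraints runs from Q to P, and none runs from P to Q either.
So the relative order of Q and P is not fixed by the given facts.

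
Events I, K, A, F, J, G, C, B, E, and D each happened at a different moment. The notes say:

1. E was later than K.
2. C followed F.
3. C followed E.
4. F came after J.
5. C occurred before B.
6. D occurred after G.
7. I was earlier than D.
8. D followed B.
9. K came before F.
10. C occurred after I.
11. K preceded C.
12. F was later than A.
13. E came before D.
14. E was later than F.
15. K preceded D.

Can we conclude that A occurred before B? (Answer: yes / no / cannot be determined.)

yes

Chain the constraints: A → F → C → B. Each link is directly stated, so A comes before B.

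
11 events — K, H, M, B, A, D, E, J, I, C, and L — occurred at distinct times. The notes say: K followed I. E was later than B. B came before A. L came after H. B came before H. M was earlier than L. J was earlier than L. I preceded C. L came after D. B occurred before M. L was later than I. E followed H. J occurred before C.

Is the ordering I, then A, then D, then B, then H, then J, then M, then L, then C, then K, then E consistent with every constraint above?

The constraints require B before A, but in the proposed sequence A appears ahead of B. That one violation is enough.

no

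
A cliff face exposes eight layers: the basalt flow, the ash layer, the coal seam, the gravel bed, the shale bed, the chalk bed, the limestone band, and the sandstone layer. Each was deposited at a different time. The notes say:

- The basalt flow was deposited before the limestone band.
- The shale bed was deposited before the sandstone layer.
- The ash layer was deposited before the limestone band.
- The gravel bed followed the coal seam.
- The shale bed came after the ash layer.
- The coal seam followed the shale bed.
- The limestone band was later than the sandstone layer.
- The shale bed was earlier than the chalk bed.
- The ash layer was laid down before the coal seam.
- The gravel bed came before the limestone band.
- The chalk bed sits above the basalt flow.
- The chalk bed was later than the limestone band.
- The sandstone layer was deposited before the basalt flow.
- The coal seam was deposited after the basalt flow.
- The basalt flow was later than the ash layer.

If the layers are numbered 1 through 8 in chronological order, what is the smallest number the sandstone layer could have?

3

The ash layer and the shale bed must both come before the sandstone layer — 2 forced predecessors.
Nothing else is forced ahead of the sandstone layer, so its earliest slot is position 2 + 1 = 3.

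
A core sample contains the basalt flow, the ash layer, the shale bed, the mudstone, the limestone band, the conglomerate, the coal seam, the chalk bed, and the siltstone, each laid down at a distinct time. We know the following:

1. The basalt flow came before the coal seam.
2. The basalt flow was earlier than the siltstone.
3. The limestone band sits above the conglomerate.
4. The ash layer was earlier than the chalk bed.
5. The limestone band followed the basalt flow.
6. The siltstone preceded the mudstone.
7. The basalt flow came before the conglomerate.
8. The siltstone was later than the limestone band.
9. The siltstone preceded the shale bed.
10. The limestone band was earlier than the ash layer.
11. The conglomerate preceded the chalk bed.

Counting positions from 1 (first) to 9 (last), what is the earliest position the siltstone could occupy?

4

The basalt flow, the conglomerate, and the limestone band must all come before the siltstone — 3 forced predecessors.
Nothing else is forced ahead of the siltstone, so its earliest slot is position 3 + 1 = 4.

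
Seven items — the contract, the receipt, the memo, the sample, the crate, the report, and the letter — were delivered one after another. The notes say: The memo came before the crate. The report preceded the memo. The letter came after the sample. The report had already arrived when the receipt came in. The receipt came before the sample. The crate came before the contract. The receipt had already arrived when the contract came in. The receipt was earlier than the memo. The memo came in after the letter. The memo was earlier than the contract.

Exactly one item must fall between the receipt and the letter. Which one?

Tracing the constraints gives the receipt → the sample → the letter, so the sample sits after the receipt and before the letter.
No other item is forced both after the receipt and before the letter.

the sample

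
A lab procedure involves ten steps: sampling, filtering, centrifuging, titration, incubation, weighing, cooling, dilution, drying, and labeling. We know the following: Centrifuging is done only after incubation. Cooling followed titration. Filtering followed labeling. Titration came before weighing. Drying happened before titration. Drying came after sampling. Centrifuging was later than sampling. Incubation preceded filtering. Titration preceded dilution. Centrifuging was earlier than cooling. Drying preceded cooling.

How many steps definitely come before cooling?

Directly stated before cooling: centrifuging, drying, and titration.
Incubation reaches cooling via incubation → centrifuging → cooling.
Sampling reaches cooling via sampling → centrifuging → cooling.
That's centrifuging, drying, incubation, sampling, and titration — 5 in all.

5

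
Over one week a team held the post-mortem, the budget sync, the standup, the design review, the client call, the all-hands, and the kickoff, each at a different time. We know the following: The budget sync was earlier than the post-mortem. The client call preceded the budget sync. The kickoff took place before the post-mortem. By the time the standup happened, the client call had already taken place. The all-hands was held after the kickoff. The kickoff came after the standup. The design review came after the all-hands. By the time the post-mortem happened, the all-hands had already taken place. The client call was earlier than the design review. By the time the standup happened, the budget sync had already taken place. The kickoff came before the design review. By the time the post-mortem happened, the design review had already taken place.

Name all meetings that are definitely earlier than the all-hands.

the budget sync, the client call, the kickoff, the standup

Directly stated before the all-hands: the kickoff.
The budget sync reaches the all-hands via the budget sync → the standup → the kickoff → the all-hands.
The client call reaches the all-hands via the client call → the standup → the kickoff → the all-hands.
The standup reaches the all-hands via the standup → the kickoff → the all-hands.
No chain forces the post-mortem (or any of the others) ahead of the all-hands.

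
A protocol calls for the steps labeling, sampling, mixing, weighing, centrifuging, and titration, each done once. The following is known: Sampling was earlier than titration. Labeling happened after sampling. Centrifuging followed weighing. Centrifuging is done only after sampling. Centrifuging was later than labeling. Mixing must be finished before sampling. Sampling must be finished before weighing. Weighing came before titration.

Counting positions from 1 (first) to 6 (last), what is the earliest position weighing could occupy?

3

Mixing and sampling must both come before weighing — 2 forced predecessors.
Nothing else is forced ahead of weighing, so its earliest slot is position 2 + 1 = 3.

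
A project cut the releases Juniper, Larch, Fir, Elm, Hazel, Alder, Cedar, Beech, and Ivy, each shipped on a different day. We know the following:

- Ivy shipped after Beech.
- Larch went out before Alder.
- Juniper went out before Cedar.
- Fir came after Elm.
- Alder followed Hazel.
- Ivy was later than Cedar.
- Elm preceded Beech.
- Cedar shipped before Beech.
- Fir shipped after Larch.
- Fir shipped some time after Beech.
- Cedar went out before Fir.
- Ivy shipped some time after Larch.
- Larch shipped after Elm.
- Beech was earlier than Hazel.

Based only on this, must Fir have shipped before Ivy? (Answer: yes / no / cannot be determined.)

cannot be determined

No chain of stated constraints runs from Fir to Ivy, and none runs from Ivy to Fir either.
So the relative order of Fir and Ivy is not fixed by the given facts.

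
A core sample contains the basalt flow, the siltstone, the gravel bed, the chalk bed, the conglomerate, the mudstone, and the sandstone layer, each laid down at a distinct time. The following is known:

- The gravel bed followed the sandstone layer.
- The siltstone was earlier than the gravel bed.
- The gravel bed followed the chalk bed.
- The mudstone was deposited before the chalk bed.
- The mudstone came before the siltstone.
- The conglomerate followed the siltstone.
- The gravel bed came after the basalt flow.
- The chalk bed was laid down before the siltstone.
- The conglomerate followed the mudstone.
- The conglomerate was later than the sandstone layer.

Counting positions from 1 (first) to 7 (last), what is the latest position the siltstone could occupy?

5

The siltstone must come before the conglomerate and the gravel bed — 2 layers forced after it.
Everything else can be placed before the siltstone in some valid order, so the siltstone can sit as late as position 7 − 2 = 5.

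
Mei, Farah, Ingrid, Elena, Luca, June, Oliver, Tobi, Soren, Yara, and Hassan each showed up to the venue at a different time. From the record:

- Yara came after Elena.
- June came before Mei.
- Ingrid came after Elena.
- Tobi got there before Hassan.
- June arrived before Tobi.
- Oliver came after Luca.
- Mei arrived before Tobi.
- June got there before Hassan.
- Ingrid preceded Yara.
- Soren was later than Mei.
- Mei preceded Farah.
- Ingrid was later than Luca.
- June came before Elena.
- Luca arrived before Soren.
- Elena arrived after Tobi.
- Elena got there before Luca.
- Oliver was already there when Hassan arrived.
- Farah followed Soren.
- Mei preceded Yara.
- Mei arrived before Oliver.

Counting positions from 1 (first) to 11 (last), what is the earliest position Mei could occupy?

June must come before Mei — 1 forced predecessor.
Nothing else is forced ahead of Mei, so their earliest slot is position 1 + 1 = 2.

2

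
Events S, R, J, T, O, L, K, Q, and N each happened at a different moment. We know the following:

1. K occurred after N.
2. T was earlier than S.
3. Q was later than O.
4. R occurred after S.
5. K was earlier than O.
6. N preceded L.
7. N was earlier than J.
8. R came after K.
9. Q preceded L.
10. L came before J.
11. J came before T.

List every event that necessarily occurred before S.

Directly stated before S: T.
J reaches S via J → T → S.
K reaches S via K → O → Q → L → J → T → S.
L reaches S via L → J → T → S.
Likewise N, O, and Q each reach S by chaining the stated constraints.

J, K, L, N, O, Q, T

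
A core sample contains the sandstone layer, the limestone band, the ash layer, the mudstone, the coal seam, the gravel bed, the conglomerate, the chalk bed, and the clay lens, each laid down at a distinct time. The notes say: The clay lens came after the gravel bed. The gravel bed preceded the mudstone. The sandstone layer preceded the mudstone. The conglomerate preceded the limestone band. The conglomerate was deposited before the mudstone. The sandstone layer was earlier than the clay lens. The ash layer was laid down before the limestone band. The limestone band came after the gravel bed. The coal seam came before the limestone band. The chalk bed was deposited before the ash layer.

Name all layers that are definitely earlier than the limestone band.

Directly stated before the limestone band: the ash layer, the coal seam, the conglomerate, and the gravel bed.
The chalk bed reaches the limestone band via the chalk bed → the ash layer → the limestone band.
No chain forces the clay lens (or any of the others) ahead of the limestone band.

the ash layer, the chalk bed, the coal seam, the conglomerate, the gravel bed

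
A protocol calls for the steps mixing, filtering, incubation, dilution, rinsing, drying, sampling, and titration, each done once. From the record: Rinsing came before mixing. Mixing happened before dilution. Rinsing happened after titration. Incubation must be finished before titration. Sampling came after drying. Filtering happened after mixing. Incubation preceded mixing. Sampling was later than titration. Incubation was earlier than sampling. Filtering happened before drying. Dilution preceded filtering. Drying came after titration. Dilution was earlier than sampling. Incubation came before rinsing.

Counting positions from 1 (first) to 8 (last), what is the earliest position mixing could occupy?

4

Incubation, rinsing, and titration must all come before mixing — 3 forced predecessors.
Nothing else is forced ahead of mixing, so its earliest slot is position 3 + 1 = 4.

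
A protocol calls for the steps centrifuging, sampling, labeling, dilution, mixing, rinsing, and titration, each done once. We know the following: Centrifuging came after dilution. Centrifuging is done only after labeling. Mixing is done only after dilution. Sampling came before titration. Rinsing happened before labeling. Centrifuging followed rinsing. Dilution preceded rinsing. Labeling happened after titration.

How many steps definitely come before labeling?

Directly stated before labeling: rinsing and titration.
Dilution reaches labeling via dilution → rinsing → labeling.
Sampling reaches labeling via sampling → titration → labeling.
That's dilution, rinsing, sampling, and titration — 4 in all.

4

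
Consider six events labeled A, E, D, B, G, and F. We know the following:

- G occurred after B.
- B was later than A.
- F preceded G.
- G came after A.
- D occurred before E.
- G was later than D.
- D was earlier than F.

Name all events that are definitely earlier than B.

Directly stated before B: A.

A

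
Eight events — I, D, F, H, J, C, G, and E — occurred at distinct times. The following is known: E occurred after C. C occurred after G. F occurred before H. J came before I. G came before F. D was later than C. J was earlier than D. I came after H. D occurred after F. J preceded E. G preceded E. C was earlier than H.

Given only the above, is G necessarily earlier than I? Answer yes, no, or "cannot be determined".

Chain the constraints: G → F → H → I. Each link is directly stated, so G comes before I.

yes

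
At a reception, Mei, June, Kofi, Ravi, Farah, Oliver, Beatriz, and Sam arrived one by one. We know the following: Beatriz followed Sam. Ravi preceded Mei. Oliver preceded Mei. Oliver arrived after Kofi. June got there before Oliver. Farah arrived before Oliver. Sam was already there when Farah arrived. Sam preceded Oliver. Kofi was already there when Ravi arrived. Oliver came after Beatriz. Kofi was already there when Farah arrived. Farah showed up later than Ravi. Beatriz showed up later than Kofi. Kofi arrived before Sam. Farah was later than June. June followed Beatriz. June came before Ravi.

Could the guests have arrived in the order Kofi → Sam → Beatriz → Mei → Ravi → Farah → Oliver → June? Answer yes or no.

The constraints require Oliver before Mei, but in the proposed sequence Mei appears ahead of Oliver. That one violation is enough.

no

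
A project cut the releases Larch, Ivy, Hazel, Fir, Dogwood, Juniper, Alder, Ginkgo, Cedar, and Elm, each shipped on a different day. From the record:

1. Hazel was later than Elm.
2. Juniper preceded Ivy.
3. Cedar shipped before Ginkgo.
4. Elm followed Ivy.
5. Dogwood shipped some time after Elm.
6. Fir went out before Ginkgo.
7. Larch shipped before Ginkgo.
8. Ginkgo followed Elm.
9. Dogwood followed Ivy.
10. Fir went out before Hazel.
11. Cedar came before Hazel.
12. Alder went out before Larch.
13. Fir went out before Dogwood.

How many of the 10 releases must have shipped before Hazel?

Directly stated before Hazel: Cedar, Elm, and Fir.
Ivy reaches Hazel via Ivy → Elm → Hazel.
Juniper reaches Hazel via Juniper → Ivy → Elm → Hazel.
No chain forces Larch (or any of the others) ahead of Hazel.
That's Cedar, Elm, Fir, Ivy, and Juniper — 5 in all.

5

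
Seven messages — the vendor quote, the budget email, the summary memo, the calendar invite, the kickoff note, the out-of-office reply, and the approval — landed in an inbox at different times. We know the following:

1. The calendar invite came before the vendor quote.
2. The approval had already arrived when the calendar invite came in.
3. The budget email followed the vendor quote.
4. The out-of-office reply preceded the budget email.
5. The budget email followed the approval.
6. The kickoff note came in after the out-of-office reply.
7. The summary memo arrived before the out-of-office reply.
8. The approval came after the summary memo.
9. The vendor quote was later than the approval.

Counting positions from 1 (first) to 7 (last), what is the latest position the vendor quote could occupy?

6

The vendor quote must come before the budget email — 1 message forced after it.
Everything else can be placed before the vendor quote in some valid order, so the vendor quote can sit as late as position 7 − 1 = 6.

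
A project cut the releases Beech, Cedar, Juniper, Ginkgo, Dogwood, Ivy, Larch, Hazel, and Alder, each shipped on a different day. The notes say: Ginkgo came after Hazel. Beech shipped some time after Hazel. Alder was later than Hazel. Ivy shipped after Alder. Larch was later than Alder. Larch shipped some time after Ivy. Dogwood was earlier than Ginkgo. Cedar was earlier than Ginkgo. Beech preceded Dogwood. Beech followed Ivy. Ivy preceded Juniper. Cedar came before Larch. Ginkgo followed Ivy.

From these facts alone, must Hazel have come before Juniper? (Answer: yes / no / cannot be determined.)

Chain the constraints: Hazel → Alder → Ivy → Juniper. Each link is directly stated, so Hazel comes before Juniper.

yes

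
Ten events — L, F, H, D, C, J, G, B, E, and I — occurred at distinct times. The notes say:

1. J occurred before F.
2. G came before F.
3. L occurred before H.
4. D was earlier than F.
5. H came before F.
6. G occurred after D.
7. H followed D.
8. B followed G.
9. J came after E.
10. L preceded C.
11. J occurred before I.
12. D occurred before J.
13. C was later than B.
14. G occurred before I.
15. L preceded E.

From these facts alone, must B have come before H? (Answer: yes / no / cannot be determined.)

cannot be determined

No chain of stated constraints runs from B to H, and none runs from H to B either.
So the relative order of B and H is not fixed by the given facts.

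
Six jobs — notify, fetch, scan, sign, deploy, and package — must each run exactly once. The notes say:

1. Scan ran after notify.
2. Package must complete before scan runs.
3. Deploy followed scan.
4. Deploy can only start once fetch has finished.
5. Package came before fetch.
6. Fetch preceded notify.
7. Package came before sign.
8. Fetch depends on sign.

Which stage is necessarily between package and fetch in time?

sign

Tracing the constraints gives package → sign → fetch, so sign sits after package and before fetch.
No other stage is forced both after package and before fetch.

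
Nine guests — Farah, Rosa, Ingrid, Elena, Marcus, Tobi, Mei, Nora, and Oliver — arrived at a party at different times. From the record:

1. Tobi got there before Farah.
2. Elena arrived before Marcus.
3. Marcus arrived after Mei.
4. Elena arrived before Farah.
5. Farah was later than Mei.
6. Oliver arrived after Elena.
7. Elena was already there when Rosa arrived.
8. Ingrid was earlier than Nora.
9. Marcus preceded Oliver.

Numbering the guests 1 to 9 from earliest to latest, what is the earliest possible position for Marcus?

3

Elena and Mei must both come before Marcus — 2 forced predecessors.
Nothing else is forced ahead of Marcus, so their earliest slot is position 2 + 1 = 3.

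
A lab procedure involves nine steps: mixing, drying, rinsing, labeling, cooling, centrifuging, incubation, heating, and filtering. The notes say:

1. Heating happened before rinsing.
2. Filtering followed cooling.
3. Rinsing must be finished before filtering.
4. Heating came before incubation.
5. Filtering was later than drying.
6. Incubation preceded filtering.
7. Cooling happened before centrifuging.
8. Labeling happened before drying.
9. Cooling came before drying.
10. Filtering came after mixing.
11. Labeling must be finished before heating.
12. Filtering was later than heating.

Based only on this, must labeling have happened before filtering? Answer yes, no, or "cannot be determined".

Chain the constraints: labeling → heating → filtering. Each link is directly stated, so labeling comes before filtering.

yes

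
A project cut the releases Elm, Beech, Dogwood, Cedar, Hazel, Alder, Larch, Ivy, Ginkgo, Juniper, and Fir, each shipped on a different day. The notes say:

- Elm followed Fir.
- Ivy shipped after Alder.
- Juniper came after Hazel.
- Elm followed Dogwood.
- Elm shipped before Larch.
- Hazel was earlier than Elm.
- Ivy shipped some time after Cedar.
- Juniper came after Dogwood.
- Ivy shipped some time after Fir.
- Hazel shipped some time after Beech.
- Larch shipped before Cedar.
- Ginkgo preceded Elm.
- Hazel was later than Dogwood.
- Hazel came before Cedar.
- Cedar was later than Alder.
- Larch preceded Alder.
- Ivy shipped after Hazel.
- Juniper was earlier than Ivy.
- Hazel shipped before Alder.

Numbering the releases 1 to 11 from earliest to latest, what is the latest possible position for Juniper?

10

Juniper must come before Ivy — 1 release forced after it.
Everything else can be placed before Juniper in some valid order, so Juniper can sit as late as position 11 − 1 = 10.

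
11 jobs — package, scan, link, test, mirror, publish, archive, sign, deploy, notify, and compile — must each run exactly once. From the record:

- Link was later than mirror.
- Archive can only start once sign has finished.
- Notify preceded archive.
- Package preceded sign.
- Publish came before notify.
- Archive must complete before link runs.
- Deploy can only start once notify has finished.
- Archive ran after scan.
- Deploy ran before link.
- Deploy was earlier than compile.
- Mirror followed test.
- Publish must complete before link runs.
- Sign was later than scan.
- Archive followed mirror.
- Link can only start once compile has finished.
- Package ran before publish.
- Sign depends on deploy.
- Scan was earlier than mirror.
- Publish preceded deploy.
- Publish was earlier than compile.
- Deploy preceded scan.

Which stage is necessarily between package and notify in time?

publish

Tracing the constraints gives package → publish → notify, so publish sits after package and before notify.
No other stage is forced both after package and before notify.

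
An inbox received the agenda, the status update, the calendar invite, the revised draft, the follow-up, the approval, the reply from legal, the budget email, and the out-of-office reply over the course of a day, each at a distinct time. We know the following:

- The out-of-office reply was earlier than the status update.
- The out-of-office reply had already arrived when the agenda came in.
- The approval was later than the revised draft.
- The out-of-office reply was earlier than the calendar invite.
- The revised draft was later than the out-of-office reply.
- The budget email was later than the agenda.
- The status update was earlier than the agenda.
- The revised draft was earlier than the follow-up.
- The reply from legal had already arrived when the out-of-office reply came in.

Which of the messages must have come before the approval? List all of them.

the out-of-office reply, the reply from legal, the revised draft

Directly stated before the approval: the revised draft.
The out-of-office reply reaches the approval via the out-of-office reply → the revised draft → the approval.
The reply from legal reaches the approval via the reply from legal → the out-of-office reply → the revised draft → the approval.
No chain forces the status update (or any of the others) ahead of the approval.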